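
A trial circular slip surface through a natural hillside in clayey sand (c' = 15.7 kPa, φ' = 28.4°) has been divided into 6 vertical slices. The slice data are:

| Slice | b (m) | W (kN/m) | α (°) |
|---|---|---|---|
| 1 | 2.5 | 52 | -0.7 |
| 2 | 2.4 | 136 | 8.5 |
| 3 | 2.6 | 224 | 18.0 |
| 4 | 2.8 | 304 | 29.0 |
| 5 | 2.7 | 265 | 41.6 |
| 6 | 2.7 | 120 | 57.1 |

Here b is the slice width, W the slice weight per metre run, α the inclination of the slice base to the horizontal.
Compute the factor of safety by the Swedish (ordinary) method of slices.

Ordinary method of slices: FS = Σ[c'·Δl_i + (W_i cosα_i)·tanφ'] / Σ W_i sinα_i, with Δl_i = b_i / cosα_i.
Slice 1: Δl = 2.5/cos(-0.7°) = 2.500 m; N'_1 = 52·cos(-0.7°) = 52.0; c'Δl = 39.25; W sinα = -0.6
Slice 2: Δl = 2.4/cos8.5° = 2.427 m; N'_2 = 136·cos8.5° = 134.5; c'Δl = 38.10; W sinα = 20.1
Slice 3: Δl = 2.6/cos18.0° = 2.734 m; N'_3 = 224·cos18.0° = 213.0; c'Δl = 42.92; W sinα = 69.2
Slice 4: Δl = 2.8/cos29.0° = 3.201 m; N'_4 = 304·cos29.0° = 265.9; c'Δl = 50.26; W sinα = 147.4
Slice 5: Δl = 2.7/cos41.6° = 3.611 m; N'_5 = 265·cos41.6° = 198.2; c'Δl = 56.69; W sinα = 175.9
Slice 6: Δl = 2.7/cos57.1° = 4.971 m; N'_6 = 120·cos57.1° = 65.2; c'Δl = 78.04; W sinα = 100.8
Σc'Δl = 305.3 kN/m; ΣN' = 928.8 kN/m; ΣW sinα = 512.8 kN/m
Resisting = 305.3 + 928.8·tan28.4° = 305.3 + 502.2 = 807.4 kN/m
FS = 807.4 / 512.8 = 1.575

FS = 1.57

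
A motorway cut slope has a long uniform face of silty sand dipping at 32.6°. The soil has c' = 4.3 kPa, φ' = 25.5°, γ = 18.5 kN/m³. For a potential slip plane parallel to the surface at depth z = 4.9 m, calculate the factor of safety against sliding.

For an infinite slope with a slip plane parallel to the surface (no pore pressure): FS = [c' + γz cos²β tanφ'] / [γz sinβ cosβ].
γz = 18.5·4.9 = 90.65 kN/m²
Numerator = 4.3 + 90.65·cos²32.6°·tan25.5° = 4.3 + 90.65·0.7097·0.4770 = 34.987 kPa
Denominator = 90.65·sin32.6°·cos32.6° = 90.65·0.5388·0.8425 = 41.145 kPa
FS = 34.987 / 41.145 = 0.850

FS = 0.85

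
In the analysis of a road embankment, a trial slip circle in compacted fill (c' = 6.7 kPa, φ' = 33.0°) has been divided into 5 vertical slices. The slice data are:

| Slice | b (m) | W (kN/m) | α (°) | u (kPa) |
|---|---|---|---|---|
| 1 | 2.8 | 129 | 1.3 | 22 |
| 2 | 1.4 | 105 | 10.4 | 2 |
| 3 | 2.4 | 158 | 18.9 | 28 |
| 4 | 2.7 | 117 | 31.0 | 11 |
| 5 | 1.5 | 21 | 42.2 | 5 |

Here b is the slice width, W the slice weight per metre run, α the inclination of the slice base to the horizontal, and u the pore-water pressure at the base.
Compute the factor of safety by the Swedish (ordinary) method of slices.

FS = 1.94

Ordinary method of slices: FS = Σ[c'·Δl_i + (W_i cosα_i − u_i·Δl_i)·tanφ'] / Σ W_i sinα_i, with Δl_i = b_i / cosα_i.
Slice 1: Δl = 2.8/cos1.3° = 2.801 m; N'_1 = 129·cos1.3° − 22·2.801 = 67.4; c'Δl = 18.76; W sinα = 2.9
Slice 2: Δl = 1.4/cos10.4° = 1.423 m; N'_2 = 105·cos10.4° − 2·1.423 = 100.4; c'Δl = 9.54; W sinα = 19.0
Slice 3: Δl = 2.4/cos18.9° = 2.537 m; N'_3 = 158·cos18.9° − 28·2.537 = 78.5; c'Δl = 17.00; W sinα = 51.2
Slice 4: Δl = 2.7/cos31.0° = 3.150 m; N'_4 = 117·cos31.0° − 11·3.150 = 65.6; c'Δl = 21.10; W sinα = 60.3
Slice 5: Δl = 1.5/cos42.2° = 2.025 m; N'_5 = 21·cos42.2° − 5·2.025 = 5.4; c'Δl = 13.57; W sinα = 14.1
Σc'Δl = 80.0 kN/m; ΣN' = 317.3 kN/m; ΣW sinα = 147.4 kN/m
Resisting = 80.0 + 317.3·tan33.0° = 80.0 + 206.1 = 286.0 kN/m
FS = 286.0 / 147.4 = 1.940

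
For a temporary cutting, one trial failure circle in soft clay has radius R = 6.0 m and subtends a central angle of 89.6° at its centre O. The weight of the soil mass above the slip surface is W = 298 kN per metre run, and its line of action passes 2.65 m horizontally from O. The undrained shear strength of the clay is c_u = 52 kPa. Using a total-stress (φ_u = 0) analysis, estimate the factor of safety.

Taking moments about the centre O, the resisting moment is provided by the undrained shear strength acting along the arc:
Arc length L_a = R·θ = 6.0·(89.6°·π/180) = 6.0·1.5638 = 9.38 m
M_R = c_u·L_a·R = 52·9.38·6.0 = 2927.5 kN·m/m
M_D = W·d = 298·2.65 = 789.7 kN·m/m
FS = M_R / M_D = 2927.5 / 789.7 = 3.707

FS = 3.71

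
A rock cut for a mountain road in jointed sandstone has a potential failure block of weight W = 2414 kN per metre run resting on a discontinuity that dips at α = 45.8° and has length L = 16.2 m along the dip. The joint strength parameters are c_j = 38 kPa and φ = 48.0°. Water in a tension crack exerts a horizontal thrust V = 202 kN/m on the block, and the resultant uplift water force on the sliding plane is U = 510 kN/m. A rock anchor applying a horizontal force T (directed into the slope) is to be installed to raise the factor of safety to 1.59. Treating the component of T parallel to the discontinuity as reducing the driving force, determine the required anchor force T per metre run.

Resolving forces along and normal to the sliding plane, with the horizontal anchor force T adding T·sinα to the effective normal force and T·cosα acting up the plane against the driving force:
FS = [c_jL + (W cosα − U − V sinα + T sinα) tanφ] / [W sinα + V cosα − T cosα]
Without the anchor: N' = 1028.1 kN/m, driving T_d = 1871.4 kN/m, resisting R = 38·16.2 + 1028.1·tan48.0° = 1757.5 kN/m, FS = 0.94.
Setting FS = 1.59 and solving for T:
1.59·(1871.4 − T cos45.8°) = 1757.5 + T sin45.8°·tan48.0°
T·(sin45.8°·tan48.0° + 1.59·cos45.8°) = 1.59·1871.4 − 1757.5
T·(0.7169·1.1106 + 1.59·0.6972) = 2975.6 − 1757.5 = 1218.1
T·1.9047 = 1218.1
T = 639.5 kN/m

T = 640 kN/m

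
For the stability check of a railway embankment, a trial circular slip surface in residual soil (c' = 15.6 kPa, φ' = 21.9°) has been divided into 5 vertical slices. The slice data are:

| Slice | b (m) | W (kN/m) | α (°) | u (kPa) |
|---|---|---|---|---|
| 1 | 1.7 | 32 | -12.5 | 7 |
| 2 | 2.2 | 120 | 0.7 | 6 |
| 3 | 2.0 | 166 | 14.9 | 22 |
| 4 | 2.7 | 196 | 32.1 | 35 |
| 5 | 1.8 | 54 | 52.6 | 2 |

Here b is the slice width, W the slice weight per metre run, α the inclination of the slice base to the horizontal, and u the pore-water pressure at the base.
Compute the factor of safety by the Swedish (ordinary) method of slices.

FS = 1.73

Ordinary method of slices: FS = Σ[c'·Δl_i + (W_i cosα_i − u_i·Δl_i)·tanφ'] / Σ W_i sinα_i, with Δl_i = b_i / cosα_i.
Slice 1: Δl = 1.7/cos(-12.5°) = 1.741 m; N'_1 = 32·cos(-12.5°) − 7·1.741 = 19.1; c'Δl = 27.16; W sinα = -6.9
Slice 2: Δl = 2.2/cos0.7° = 2.200 m; N'_2 = 120·cos0.7° − 6·2.200 = 106.8; c'Δl = 34.32; W sinα = 1.5
Slice 3: Δl = 2.0/cos14.9° = 2.070 m; N'_3 = 166·cos14.9° − 22·2.070 = 114.9; c'Δl = 32.29; W sinα = 42.7
Slice 4: Δl = 2.7/cos32.1° = 3.187 m; N'_4 = 196·cos32.1° − 35·3.187 = 54.5; c'Δl = 49.72; W sinα = 104.2
Slice 5: Δl = 1.8/cos52.6° = 2.964 m; N'_5 = 54·cos52.6° − 2·2.964 = 26.9; c'Δl = 46.23; W sinα = 42.9
Σc'Δl = 189.7 kN/m; ΣN' = 322.1 kN/m; ΣW sinα = 184.3 kN/m
Resisting = 189.7 + 322.1·tan21.9° = 189.7 + 129.5 = 319.2 kN/m
FS = 319.2 / 184.3 = 1.732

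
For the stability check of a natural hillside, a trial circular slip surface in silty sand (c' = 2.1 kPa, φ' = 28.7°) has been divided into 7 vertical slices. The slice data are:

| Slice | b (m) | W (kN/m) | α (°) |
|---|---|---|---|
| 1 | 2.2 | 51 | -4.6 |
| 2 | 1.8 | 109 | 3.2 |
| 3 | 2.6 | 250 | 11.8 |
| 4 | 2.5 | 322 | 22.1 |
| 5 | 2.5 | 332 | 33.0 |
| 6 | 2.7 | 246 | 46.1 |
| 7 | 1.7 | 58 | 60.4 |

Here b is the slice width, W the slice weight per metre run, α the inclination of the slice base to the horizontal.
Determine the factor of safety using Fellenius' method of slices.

Ordinary method of slices: FS = Σ[c'·Δl_i + (W_i cosα_i)·tanφ'] / Σ W_i sinα_i, with Δl_i = b_i / cosα_i.
Slice 1: Δl = 2.2/cos(-4.6°) = 2.207 m; N'_1 = 51·cos(-4.6°) = 50.8; c'Δl = 4.63; W sinα = -4.1
Slice 2: Δl = 1.8/cos3.2° = 1.803 m; N'_2 = 109·cos3.2° = 108.8; c'Δl = 3.79; W sinα = 6.1
Slice 3: Δl = 2.6/cos11.8° = 2.656 m; N'_3 = 250·cos11.8° = 244.7; c'Δl = 5.58; W sinα = 51.1
Slice 4: Δl = 2.5/cos22.1° = 2.698 m; N'_4 = 322·cos22.1° = 298.3; c'Δl = 5.67; W sinα = 121.1
Slice 5: Δl = 2.5/cos33.0° = 2.981 m; N'_5 = 332·cos33.0° = 278.4; c'Δl = 6.26; W sinα = 180.8
Slice 6: Δl = 2.7/cos46.1° = 3.894 m; N'_6 = 246·cos46.1° = 170.6; c'Δl = 8.18; W sinα = 177.3
Slice 7: Δl = 1.7/cos60.4° = 3.442 m; N'_7 = 58·cos60.4° = 28.6; c'Δl = 7.23; W sinα = 50.4
Σc'Δl = 41.3 kN/m; ΣN' = 1180.4 kN/m; ΣW sinα = 582.8 kN/m
Resisting = 41.3 + 1180.4·tan28.7° = 41.3 + 646.2 = 687.6 kN/m
FS = 687.6 / 582.8 = 1.180

FS = 1.18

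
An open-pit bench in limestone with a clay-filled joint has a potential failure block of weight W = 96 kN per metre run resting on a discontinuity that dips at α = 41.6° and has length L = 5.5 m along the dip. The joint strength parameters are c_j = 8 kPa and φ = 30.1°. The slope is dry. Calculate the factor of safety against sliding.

FS = 1.34

Resolving the block weight along and normal to the plane and applying the Mohr–Coulomb strength on the joint:
N' = W cosα = 96·cos41.6° = 71.8 kN/m
Driving force T = W sinα = 96·sin41.6° = 63.7 kN/m
Resisting force R = c_j·L + N'·tanφ = 8·5.5 + 71.8·tan30.1° = 44.0 + 41.6 = 85.6 kN/m
FS = R / T = 85.6 / 63.7 = 1.343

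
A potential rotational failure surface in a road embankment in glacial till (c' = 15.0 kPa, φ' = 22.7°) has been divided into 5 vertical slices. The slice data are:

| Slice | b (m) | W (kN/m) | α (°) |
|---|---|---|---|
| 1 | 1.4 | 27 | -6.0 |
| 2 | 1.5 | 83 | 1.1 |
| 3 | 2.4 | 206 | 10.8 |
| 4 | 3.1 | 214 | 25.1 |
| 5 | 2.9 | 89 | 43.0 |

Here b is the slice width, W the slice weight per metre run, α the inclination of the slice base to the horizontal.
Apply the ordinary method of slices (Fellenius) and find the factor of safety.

Ordinary method of slices: FS = Σ[c'·Δl_i + (W_i cosα_i)·tanφ'] / Σ W_i sinα_i, with Δl_i = b_i / cosα_i.
Slice 1: Δl = 1.4/cos(-6.0°) = 1.408 m; N'_1 = 27·cos(-6.0°) = 26.9; c'Δl = 21.12; W sinα = -2.8
Slice 2: Δl = 1.5/cos1.1° = 1.500 m; N'_2 = 83·cos1.1° = 83.0; c'Δl = 22.50; W sinα = 1.6
Slice 3: Δl = 2.4/cos10.8° = 2.443 m; N'_3 = 206·cos10.8° = 202.4; c'Δl = 36.65; W sinα = 38.6
Slice 4: Δl = 3.1/cos25.1° = 3.423 m; N'_4 = 214·cos25.1° = 193.8; c'Δl = 51.35; W sinα = 90.8
Slice 5: Δl = 2.9/cos43.0° = 3.965 m; N'_5 = 89·cos43.0° = 65.1; c'Δl = 59.48; W sinα = 60.7
Σc'Δl = 191.1 kN/m; ΣN' = 571.1 kN/m; ΣW sinα = 188.8 kN/m
Resisting = 191.1 + 571.1·tan22.7° = 191.1 + 238.9 = 430.0 kN/m
FS = 430.0 / 188.8 = 2.277

FS = 2.28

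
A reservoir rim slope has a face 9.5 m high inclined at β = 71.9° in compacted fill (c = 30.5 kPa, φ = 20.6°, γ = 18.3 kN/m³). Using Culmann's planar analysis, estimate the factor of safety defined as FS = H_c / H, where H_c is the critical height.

H_c = (4c/γ) · sinβ cosφ / [1 − cos(β − φ)]
    = (4·30.5/18.3) · sin71.9°·cos20.6° / [1 − cos51.3°]
    = 6.667 · 0.8897 / 0.3748 = 15.83 m
FS = H_c / H = 15.83 / 9.5 = 1.666

FS = 1.67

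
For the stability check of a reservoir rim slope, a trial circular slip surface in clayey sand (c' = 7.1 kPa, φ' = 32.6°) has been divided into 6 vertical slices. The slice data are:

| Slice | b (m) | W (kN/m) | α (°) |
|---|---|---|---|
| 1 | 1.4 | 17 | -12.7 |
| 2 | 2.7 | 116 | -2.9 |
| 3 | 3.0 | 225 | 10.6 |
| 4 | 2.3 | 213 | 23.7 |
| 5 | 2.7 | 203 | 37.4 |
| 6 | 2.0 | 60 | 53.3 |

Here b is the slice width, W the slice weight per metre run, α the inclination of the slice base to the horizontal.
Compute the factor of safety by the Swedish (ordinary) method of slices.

FS = 2.06

Ordinary method of slices: FS = Σ[c'·Δl_i + (W_i cosα_i)·tanφ'] / Σ W_i sinα_i, with Δl_i = b_i / cosα_i.
Slice 1: Δl = 1.4/cos(-12.7°) = 1.435 m; N'_1 = 17·cos(-12.7°) = 16.6; c'Δl = 10.19; W sinα = -3.7
Slice 2: Δl = 2.7/cos(-2.9°) = 2.703 m; N'_2 = 116·cos(-2.9°) = 115.9; c'Δl = 19.19; W sinα = -5.9
Slice 3: Δl = 3.0/cos10.6° = 3.052 m; N'_3 = 225·cos10.6° = 221.2; c'Δl = 21.67; W sinα = 41.4
Slice 4: Δl = 2.3/cos23.7° = 2.512 m; N'_4 = 213·cos23.7° = 195.0; c'Δl = 17.83; W sinα = 85.6
Slice 5: Δl = 2.7/cos37.4° = 3.399 m; N'_5 = 203·cos37.4° = 161.3; c'Δl = 24.13; W sinα = 123.3
Slice 6: Δl = 2.0/cos53.3° = 3.347 m; N'_6 = 60·cos53.3° = 35.9; c'Δl = 23.76; W sinα = 48.1
Σc'Δl = 116.8 kN/m; ΣN' = 745.8 kN/m; ΣW sinα = 288.8 kN/m
Resisting = 116.8 + 745.8·tan32.6° = 116.8 + 476.9 = 593.7 kN/m
FS = 593.7 / 288.8 = 2.056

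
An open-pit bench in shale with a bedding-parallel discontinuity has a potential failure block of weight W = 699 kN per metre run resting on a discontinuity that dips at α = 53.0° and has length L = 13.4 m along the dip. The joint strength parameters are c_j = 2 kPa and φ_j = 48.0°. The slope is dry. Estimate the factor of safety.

Resolving the block weight along and normal to the plane and applying the Mohr–Coulomb strength on the joint:
N' = W cosα = 699·cos53.0° = 420.7 kN/m
Driving force T = W sinα = 699·sin53.0° = 558.2 kN/m
Resisting force R = c_j·L + N'·tanφ_j = 2·13.4 + 420.7·tan48.0° = 26.8 + 467.2 = 494.0 kN/m
FS = R / T = 494.0 / 558.2 = 0.885

FS = 0.88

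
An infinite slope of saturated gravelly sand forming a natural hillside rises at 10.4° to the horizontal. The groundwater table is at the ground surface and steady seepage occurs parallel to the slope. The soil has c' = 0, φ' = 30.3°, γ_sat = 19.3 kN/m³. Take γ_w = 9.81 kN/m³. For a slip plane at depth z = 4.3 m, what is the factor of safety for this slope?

With seepage parallel to the slope and the water table at the surface, the effective normal stress on the slip plane uses the buoyant unit weight γ' = γ_sat − γ_w while the driving shear stress uses γ_sat:
FS = [c' + γ' z cos²β tanφ'] / [γ_sat z sinβ cosβ]
(For c' = 0 this reduces to FS = (γ'/γ_sat)·tanφ'/tanβ.)
γ' = 19.3 − 9.81 = 9.49 kN/m³
Numerator = 0.0 + 9.49·4.3·cos²10.4°·tan30.3° = 0.0 + 9.49·4.3·0.9674·0.5844 = 23.069 kPa
Denominator = 19.3·4.3·sin10.4°·cos10.4° = 19.3·4.3·0.1805·0.9836 = 14.735 kPa
FS = 23.069 / 14.735 = 1.566

FS = 1.57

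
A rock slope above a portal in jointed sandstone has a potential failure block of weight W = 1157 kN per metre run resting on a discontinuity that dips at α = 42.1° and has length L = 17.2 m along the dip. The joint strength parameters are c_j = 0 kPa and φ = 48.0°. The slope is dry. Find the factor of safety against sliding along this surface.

Resolving the block weight along and normal to the plane and applying the Mohr–Coulomb strength on the joint:
N' = W cosα = 1157·cos42.1° = 858.5 kN/m
Driving force T = W sinα = 1157·sin42.1° = 775.7 kN/m
Resisting force R = c_j·L + N'·tanφ = 0·17.2 + 858.5·tan48.0° = 0.0 + 953.4 = 953.4 kN/m
FS = R / T = 953.4 / 775.7 = 1.229

FS = 1.23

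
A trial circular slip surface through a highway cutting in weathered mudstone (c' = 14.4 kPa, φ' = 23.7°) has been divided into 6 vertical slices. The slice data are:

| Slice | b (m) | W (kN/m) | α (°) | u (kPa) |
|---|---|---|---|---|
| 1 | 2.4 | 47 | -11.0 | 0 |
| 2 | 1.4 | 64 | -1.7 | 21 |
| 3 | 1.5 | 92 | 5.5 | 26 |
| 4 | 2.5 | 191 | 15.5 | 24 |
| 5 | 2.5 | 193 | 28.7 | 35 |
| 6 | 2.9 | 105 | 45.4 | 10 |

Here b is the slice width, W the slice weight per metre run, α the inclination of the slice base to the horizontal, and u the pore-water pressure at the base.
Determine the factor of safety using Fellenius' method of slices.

FS = 1.72

Ordinary method of slices: FS = Σ[c'·Δl_i + (W_i cosα_i − u_i·Δl_i)·tanφ'] / Σ W_i sinα_i, with Δl_i = b_i / cosα_i.
Slice 1: Δl = 2.4/cos(-11.0°) = 2.445 m; N'_1 = 47·cos(-11.0°) − 0·2.445 = 46.1; c'Δl = 35.21; W sinα = -9.0
Slice 2: Δl = 1.4/cos(-1.7°) = 1.401 m; N'_2 = 64·cos(-1.7°) − 21·1.401 = 34.6; c'Δl = 20.17; W sinα = -1.9
Slice 3: Δl = 1.5/cos5.5° = 1.507 m; N'_3 = 92·cos5.5° − 26·1.507 = 52.4; c'Δl = 21.70; W sinα = 8.8
Slice 4: Δl = 2.5/cos15.5° = 2.594 m; N'_4 = 191·cos15.5° − 24·2.594 = 121.8; c'Δl = 37.36; W sinα = 51.0
Slice 5: Δl = 2.5/cos28.7° = 2.850 m; N'_5 = 193·cos28.7° − 35·2.850 = 69.5; c'Δl = 41.04; W sinα = 92.7
Slice 6: Δl = 2.9/cos45.4° = 4.130 m; N'_6 = 105·cos45.4° − 10·4.130 = 32.4; c'Δl = 59.47; W sinα = 74.8
Σc'Δl = 215.0 kN/m; ΣN' = 356.8 kN/m; ΣW sinα = 216.4 kN/m
Resisting = 215.0 + 356.8·tan23.7° = 215.0 + 156.6 = 371.6 kN/m
FS = 371.6 / 216.4 = 1.717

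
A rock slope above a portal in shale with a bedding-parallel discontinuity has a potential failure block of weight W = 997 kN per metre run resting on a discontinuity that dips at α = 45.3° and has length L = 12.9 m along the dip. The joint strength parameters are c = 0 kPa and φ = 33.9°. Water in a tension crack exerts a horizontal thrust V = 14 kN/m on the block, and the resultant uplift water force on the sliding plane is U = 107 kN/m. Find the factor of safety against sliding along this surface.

FS = 0.55

Resolving the block weight along and normal to the plane and applying the Mohr–Coulomb strength on the joint:
N' = W cosα − U − V sinα = 997·cos45.3° − 107 − 14·sin45.3° = 584.3 kN/m
Driving force T = W sinα + V cosα = 997·sin45.3° + 14·cos45.3° = 718.5 kN/m
Resisting force R = c·L + N'·tanφ = 0·12.9 + 584.3·tan33.9° = 0.0 + 392.7 = 392.7 kN/m
FS = R / T = 392.7 / 718.5 = 0.546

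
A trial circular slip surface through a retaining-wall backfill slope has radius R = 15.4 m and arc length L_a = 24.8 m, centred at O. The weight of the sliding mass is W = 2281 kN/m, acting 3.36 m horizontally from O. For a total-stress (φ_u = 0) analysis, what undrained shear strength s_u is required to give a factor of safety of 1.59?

FS = s_u·L_a·R / (W·d), so s_u = FS·W·d / (L_a·R).
s_u = 1.59·2281·3.36 / (24.80·15.4) = 12186.0 / 381.92 = 31.91 kPa

s_u = 31.9 kPa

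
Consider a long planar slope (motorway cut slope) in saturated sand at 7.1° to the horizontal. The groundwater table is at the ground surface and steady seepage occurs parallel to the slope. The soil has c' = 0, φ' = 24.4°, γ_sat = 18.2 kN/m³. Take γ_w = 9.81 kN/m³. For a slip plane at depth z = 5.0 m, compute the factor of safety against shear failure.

With seepage parallel to the slope and the water table at the surface, the effective normal stress on the slip plane uses the buoyant unit weight γ' = γ_sat − γ_w while the driving shear stress uses γ_sat:
FS = [c' + γ' z cos²β tanφ'] / [γ_sat z sinβ cosβ]
(For c' = 0 this reduces to FS = (γ'/γ_sat)·tanφ'/tanβ.)
γ' = 18.2 − 9.81 = 8.39 kN/m³
Numerator = 0.0 + 8.39·5.0·cos²7.1°·tan24.4° = 0.0 + 8.39·5.0·0.9847·0.4536 = 18.739 kPa
Denominator = 18.2·5.0·sin7.1°·cos7.1° = 18.2·5.0·0.1236·0.9923 = 11.161 kPa
FS = 18.739 / 11.161 = 1.679

FS = 1.68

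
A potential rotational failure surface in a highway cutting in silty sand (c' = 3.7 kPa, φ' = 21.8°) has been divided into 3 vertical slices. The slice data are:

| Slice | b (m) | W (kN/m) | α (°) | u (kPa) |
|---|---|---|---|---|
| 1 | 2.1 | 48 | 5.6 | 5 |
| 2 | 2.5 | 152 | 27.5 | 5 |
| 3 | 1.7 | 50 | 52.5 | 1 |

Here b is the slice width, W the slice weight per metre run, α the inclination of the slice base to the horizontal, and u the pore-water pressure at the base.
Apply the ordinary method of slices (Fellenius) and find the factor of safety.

Ordinary method of slices: FS = Σ[c'·Δl_i + (W_i cosα_i − u_i·Δl_i)·tanφ'] / Σ W_i sinα_i, with Δl_i = b_i / cosα_i.
Slice 1: Δl = 2.1/cos5.6° = 2.110 m; N'_1 = 48·cos5.6° − 5·2.110 = 37.2; c'Δl = 7.81; W sinα = 4.7
Slice 2: Δl = 2.5/cos27.5° = 2.818 m; N'_2 = 152·cos27.5° − 5·2.818 = 120.7; c'Δl = 10.43; W sinα = 70.2
Slice 3: Δl = 1.7/cos52.5° = 2.793 m; N'_3 = 50·cos52.5° − 1·2.793 = 27.6; c'Δl = 10.33; W sinα = 39.7
Σc'Δl = 28.6 kN/m; ΣN' = 185.6 kN/m; ΣW sinα = 114.5 kN/m
Resisting = 28.6 + 185.6·tan21.8° = 28.6 + 74.2 = 102.8 kN/m
FS = 102.8 / 114.5 = 0.898

FS = 0.90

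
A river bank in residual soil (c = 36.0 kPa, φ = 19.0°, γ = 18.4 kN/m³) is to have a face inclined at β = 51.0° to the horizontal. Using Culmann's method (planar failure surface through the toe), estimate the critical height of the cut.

H_c = 37.85 m

Culmann's analysis gives the critical failure plane at α_cr = (β + φ)/2 = (51.0 + 19.0)/2 = 35.0°, and the critical height
H_c = (4c/γ) · sinβ cosφ / [1 − cos(β − φ)]
    = (4·36.0/18.4) · sin51.0°·cos19.0° / [1 − cos(32.0°)]
    = 7.826 · 0.7771·0.9455 / [1 − 0.8480]
    = 7.826 · 0.7348 / 0.1520
    = 37.85 m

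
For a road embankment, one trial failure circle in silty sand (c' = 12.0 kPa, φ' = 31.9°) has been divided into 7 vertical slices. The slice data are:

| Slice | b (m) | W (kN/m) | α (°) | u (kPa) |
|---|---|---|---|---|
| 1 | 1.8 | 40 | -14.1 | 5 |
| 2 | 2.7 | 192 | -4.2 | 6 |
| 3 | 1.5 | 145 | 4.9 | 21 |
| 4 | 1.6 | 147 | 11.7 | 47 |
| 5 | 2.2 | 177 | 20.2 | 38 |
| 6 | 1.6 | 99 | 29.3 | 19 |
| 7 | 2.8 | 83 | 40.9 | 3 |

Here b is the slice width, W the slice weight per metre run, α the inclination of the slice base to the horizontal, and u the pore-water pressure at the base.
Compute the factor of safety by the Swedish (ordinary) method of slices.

Ordinary method of slices: FS = Σ[c'·Δl_i + (W_i cosα_i − u_i·Δl_i)·tanφ'] / Σ W_i sinα_i, with Δl_i = b_i / cosα_i.
Slice 1: Δl = 1.8/cos(-14.1°) = 1.856 m; N'_1 = 40·cos(-14.1°) − 5·1.856 = 29.5; c'Δl = 22.27; W sinα = -9.7
Slice 2: Δl = 2.7/cos(-4.2°) = 2.707 m; N'_2 = 192·cos(-4.2°) − 6·2.707 = 175.2; c'Δl = 32.49; W sinα = -14.1
Slice 3: Δl = 1.5/cos4.9° = 1.506 m; N'_3 = 145·cos4.9° − 21·1.506 = 112.9; c'Δl = 18.07; W sinα = 12.4
Slice 4: Δl = 1.6/cos11.7° = 1.634 m; N'_4 = 147·cos11.7° − 47·1.634 = 67.2; c'Δl = 19.61; W sinα = 29.8
Slice 5: Δl = 2.2/cos20.2° = 2.344 m; N'_5 = 177·cos20.2° − 38·2.344 = 77.0; c'Δl = 28.13; W sinα = 61.1
Slice 6: Δl = 1.6/cos29.3° = 1.835 m; N'_6 = 99·cos29.3° − 19·1.835 = 51.5; c'Δl = 22.02; W sinα = 48.4
Slice 7: Δl = 2.8/cos40.9° = 3.704 m; N'_7 = 83·cos40.9° − 3·3.704 = 51.6; c'Δl = 44.45; W sinα = 54.3
Σc'Δl = 187.0 kN/m; ΣN' = 564.9 kN/m; ΣW sinα = 182.3 kN/m
Resisting = 187.0 + 564.9·tan31.9° = 187.0 + 351.6 = 538.6 kN/m
FS = 538.6 / 182.3 = 2.955

FS = 2.95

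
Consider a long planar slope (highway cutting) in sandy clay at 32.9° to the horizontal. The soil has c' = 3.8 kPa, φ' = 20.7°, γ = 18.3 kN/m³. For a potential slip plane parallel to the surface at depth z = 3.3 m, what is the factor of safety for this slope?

FS = 0.72

For an infinite slope with a slip plane parallel to the surface (no pore pressure): FS = [c' + γz cos²β tanφ'] / [γz sinβ cosβ].
γz = 18.3·3.3 = 60.39 kN/m²
Numerator = 3.8 + 60.39·cos²32.9°·tan20.7° = 3.8 + 60.39·0.7050·0.3779 = 19.887 kPa
Denominator = 60.39·sin32.9°·cos32.9° = 60.39·0.5432·0.8396 = 27.541 kPa
FS = 19.887 / 27.541 = 0.722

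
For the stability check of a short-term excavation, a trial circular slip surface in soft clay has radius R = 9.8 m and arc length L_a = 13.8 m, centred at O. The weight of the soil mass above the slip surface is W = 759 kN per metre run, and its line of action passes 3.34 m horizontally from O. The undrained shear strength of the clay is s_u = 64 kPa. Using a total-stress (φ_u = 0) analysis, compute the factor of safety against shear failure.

Taking moments about the centre O, the resisting moment is provided by the undrained shear strength acting along the arc:
M_R = s_u·L_a·R = 64·13.80·9.8 = 8655.4 kN·m/m
M_D = W·d = 759·3.34 = 2535.1 kN·m/m
FS = M_R / M_D = 8655.4 / 2535.1 = 3.414

FS = 3.41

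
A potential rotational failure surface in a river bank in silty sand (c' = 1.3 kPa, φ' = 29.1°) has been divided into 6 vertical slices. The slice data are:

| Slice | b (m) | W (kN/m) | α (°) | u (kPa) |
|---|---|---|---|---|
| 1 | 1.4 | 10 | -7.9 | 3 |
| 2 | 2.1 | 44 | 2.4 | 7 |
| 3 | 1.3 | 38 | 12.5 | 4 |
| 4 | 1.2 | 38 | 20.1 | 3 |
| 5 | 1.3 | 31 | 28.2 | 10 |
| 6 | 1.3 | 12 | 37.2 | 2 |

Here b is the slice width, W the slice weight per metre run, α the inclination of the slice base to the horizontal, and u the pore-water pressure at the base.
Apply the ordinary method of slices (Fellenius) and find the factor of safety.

FS = 1.77

Ordinary method of slices: FS = Σ[c'·Δl_i + (W_i cosα_i − u_i·Δl_i)·tanφ'] / Σ W_i sinα_i, with Δl_i = b_i / cosα_i.
Slice 1: Δl = 1.4/cos(-7.9°) = 1.413 m; N'_1 = 10·cos(-7.9°) − 3·1.413 = 5.7; c'Δl = 1.84; W sinα = -1.4
Slice 2: Δl = 2.1/cos2.4° = 2.102 m; N'_2 = 44·cos2.4° − 7·2.102 = 29.2; c'Δl = 2.73; W sinα = 1.8
Slice 3: Δl = 1.3/cos12.5° = 1.332 m; N'_3 = 38·cos12.5° − 4·1.332 = 31.8; c'Δl = 1.73; W sinα = 8.2
Slice 4: Δl = 1.2/cos20.1° = 1.278 m; N'_4 = 38·cos20.1° − 3·1.278 = 31.9; c'Δl = 1.66; W sinα = 13.1
Slice 5: Δl = 1.3/cos28.2° = 1.475 m; N'_5 = 31·cos28.2° − 10·1.475 = 12.6; c'Δl = 1.92; W sinα = 14.6
Slice 6: Δl = 1.3/cos37.2° = 1.632 m; N'_6 = 12·cos37.2° − 2·1.632 = 6.3; c'Δl = 2.12; W sinα = 7.3
Σc'Δl = 12.0 kN/m; ΣN' = 117.4 kN/m; ΣW sinα = 43.7 kN/m
Resisting = 12.0 + 117.4·tan29.1° = 12.0 + 65.3 = 77.3 kN/m
FS = 77.3 / 43.7 = 1.772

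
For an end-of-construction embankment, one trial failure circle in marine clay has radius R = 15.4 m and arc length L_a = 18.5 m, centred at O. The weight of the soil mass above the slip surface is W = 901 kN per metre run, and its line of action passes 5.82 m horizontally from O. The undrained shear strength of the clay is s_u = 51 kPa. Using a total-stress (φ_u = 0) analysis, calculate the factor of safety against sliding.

Taking moments about the centre O, the resisting moment is provided by the undrained shear strength acting along the arc:
M_R = s_u·L_a·R = 51·18.50·15.4 = 14529.9 kN·m/m
M_D = W·d = 901·5.82 = 5243.8 kN·m/m
FS = M_R / M_D = 14529.9 / 5243.8 = 2.771

FS = 2.77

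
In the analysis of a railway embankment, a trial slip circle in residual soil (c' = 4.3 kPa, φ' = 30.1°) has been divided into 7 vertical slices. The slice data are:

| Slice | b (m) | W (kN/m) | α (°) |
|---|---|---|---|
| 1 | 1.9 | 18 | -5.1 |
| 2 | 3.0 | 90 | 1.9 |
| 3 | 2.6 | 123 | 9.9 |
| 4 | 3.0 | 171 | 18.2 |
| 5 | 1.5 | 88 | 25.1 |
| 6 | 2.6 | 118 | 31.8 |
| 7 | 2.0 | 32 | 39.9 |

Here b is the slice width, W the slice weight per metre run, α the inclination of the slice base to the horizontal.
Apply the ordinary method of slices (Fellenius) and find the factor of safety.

FS = 2.16

Ordinary method of slices: FS = Σ[c'·Δl_i + (W_i cosα_i)·tanφ'] / Σ W_i sinα_i, with Δl_i = b_i / cosα_i.
Slice 1: Δl = 1.9/cos(-5.1°) = 1.908 m; N'_1 = 18·cos(-5.1°) = 17.9; c'Δl = 8.20; W sinα = -1.6
Slice 2: Δl = 3.0/cos1.9° = 3.002 m; N'_2 = 90·cos1.9° = 90.0; c'Δl = 12.91; W sinα = 3.0
Slice 3: Δl = 2.6/cos9.9° = 2.639 m; N'_3 = 123·cos9.9° = 121.2; c'Δl = 11.35; W sinα = 21.1
Slice 4: Δl = 3.0/cos18.2° = 3.158 m; N'_4 = 171·cos18.2° = 162.4; c'Δl = 13.58; W sinα = 53.4
Slice 5: Δl = 1.5/cos25.1° = 1.656 m; N'_5 = 88·cos25.1° = 79.7; c'Δl = 7.12; W sinα = 37.3
Slice 6: Δl = 2.6/cos31.8° = 3.059 m; N'_6 = 118·cos31.8° = 100.3; c'Δl = 13.15; W sinα = 62.2
Slice 7: Δl = 2.0/cos39.9° = 2.607 m; N'_7 = 32·cos39.9° = 24.5; c'Δl = 11.21; W sinα = 20.5
Σc'Δl = 77.5 kN/m; ΣN' = 596.0 kN/m; ΣW sinα = 196.0 kN/m
Resisting = 77.5 + 596.0·tan30.1° = 77.5 + 345.5 = 423.0 kN/m
FS = 423.0 / 196.0 = 2.159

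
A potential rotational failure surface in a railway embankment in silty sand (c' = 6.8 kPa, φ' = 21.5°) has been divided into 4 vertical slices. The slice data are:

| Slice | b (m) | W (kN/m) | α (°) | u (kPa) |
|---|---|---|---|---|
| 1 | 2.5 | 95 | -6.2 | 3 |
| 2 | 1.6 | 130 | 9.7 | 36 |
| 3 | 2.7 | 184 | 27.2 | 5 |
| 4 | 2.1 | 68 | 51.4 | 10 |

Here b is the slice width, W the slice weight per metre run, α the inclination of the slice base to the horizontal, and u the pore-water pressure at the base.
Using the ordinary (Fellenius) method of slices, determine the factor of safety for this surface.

FS = 1.31

Ordinary method of slices: FS = Σ[c'·Δl_i + (W_i cosα_i − u_i·Δl_i)·tanφ'] / Σ W_i sinα_i, with Δl_i = b_i / cosα_i.
Slice 1: Δl = 2.5/cos(-6.2°) = 2.515 m; N'_1 = 95·cos(-6.2°) − 3·2.515 = 86.9; c'Δl = 17.10; W sinα = -10.3
Slice 2: Δl = 1.6/cos9.7° = 1.623 m; N'_2 = 130·cos9.7° − 36·1.623 = 69.7; c'Δl = 11.04; W sinα = 21.9
Slice 3: Δl = 2.7/cos27.2° = 3.036 m; N'_3 = 184·cos27.2° − 5·3.036 = 148.5; c'Δl = 20.64; W sinα = 84.1
Slice 4: Δl = 2.1/cos51.4° = 3.366 m; N'_4 = 68·cos51.4° − 10·3.366 = 8.8; c'Δl = 22.89; W sinα = 53.1
Σc'Δl = 71.7 kN/m; ΣN' = 313.8 kN/m; ΣW sinα = 148.9 kN/m
Resisting = 71.7 + 313.8·tan21.5° = 71.7 + 123.6 = 195.3 kN/m
FS = 195.3 / 148.9 = 1.312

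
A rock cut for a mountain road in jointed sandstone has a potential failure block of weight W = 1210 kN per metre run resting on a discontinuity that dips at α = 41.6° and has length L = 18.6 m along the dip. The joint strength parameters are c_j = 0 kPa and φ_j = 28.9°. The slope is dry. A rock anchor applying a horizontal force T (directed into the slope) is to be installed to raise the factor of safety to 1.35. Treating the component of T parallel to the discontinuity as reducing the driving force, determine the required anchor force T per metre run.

T = 425 kN/m

Resolving forces along and normal to the sliding plane, with the horizontal anchor force T adding T·sinα to the effective normal force and T·cosα acting up the plane against the driving force:
FS = [c_jL + (W cosα + T sinα) tanφ_j] / [W sinα − T cosα]
Without the anchor: N' = 904.8 kN/m, driving T_d = 803.4 kN/m, resisting R = 0·18.6 + 904.8·tan28.9° = 499.5 kN/m, FS = 0.62.
Setting FS = 1.35 and solving for T:
1.35·(803.4 − T cos41.6°) = 499.5 + T sin41.6°·tan28.9°
T·(sin41.6°·tan28.9° + 1.35·cos41.6°) = 1.35·803.4 − 499.5
T·(0.6639·0.5520 + 1.35·0.7478) = 1084.5 − 499.5 = 585.0
T·1.3760 = 585.0
T = 425.2 kN/m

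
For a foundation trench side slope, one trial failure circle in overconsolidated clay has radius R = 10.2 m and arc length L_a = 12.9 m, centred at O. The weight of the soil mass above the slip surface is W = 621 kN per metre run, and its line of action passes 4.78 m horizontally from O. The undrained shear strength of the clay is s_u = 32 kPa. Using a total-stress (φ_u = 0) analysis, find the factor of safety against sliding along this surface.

FS = 1.42

Taking moments about the centre O, the resisting moment is provided by the undrained shear strength acting along the arc:
M_R = s_u·L_a·R = 32·12.90·10.2 = 4210.6 kN·m/m
M_D = W·d = 621·4.78 = 2968.4 kN·m/m
FS = M_R / M_D = 4210.6 / 2968.4 = 1.418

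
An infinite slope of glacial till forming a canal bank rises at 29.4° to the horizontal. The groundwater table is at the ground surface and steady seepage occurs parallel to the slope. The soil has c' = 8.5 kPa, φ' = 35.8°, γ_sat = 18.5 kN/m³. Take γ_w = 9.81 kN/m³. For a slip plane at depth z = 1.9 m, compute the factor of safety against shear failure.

With seepage parallel to the slope and the water table at the surface, the effective normal stress on the slip plane uses the buoyant unit weight γ' = γ_sat − γ_w while the driving shear stress uses γ_sat:
FS = [c' + γ' z cos²β tanφ'] / [γ_sat z sinβ cosβ]
γ' = 18.5 − 9.81 = 8.69 kN/m³
Numerator = 8.5 + 8.69·1.9·cos²29.4°·tan35.8° = 8.5 + 8.69·1.9·0.7590·0.7212 = 17.538 kPa
Denominator = 18.5·1.9·sin29.4°·cos29.4° = 18.5·1.9·0.4909·0.8712 = 15.033 kPa
FS = 17.538 / 15.033 = 1.167

FS = 1.17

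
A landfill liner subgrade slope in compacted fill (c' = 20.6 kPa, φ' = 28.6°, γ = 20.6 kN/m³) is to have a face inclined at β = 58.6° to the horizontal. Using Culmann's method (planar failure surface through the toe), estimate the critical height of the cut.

Culmann's analysis gives the critical failure plane at α_cr = (β + φ')/2 = (58.6 + 28.6)/2 = 43.6°, and the critical height
H_c = (4c'/γ) · sinβ cosφ' / [1 − cos(β − φ')]
    = (4·20.6/20.6) · sin58.6°·cos28.6° / [1 − cos(30.0°)]
    = 4.000 · 0.8536·0.8780 / [1 − 0.8660]
    = 4.000 · 0.7494 / 0.1340
    = 22.37 m

H_c = 22.37 m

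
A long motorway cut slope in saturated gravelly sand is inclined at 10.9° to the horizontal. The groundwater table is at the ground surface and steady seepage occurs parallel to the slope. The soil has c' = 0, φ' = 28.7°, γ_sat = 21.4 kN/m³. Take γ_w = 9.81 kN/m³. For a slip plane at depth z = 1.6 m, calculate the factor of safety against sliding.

With seepage parallel to the slope and the water table at the surface, the effective normal stress on the slip plane uses the buoyant unit weight γ' = γ_sat − γ_w while the driving shear stress uses γ_sat:
FS = [c' + γ' z cos²β tanφ'] / [γ_sat z sinβ cosβ]
(For c' = 0 this reduces to FS = (γ'/γ_sat)·tanφ'/tanβ.)
γ' = 21.4 − 9.81 = 11.59 kN/m³
Numerator = 0.0 + 11.59·1.6·cos²10.9°·tan28.7° = 0.0 + 11.59·1.6·0.9642·0.5475 = 9.790 kPa
Denominator = 21.4·1.6·sin10.9°·cos10.9° = 21.4·1.6·0.1891·0.9820 = 6.358 kPa
FS = 9.790 / 6.358 = 1.540

FS = 1.54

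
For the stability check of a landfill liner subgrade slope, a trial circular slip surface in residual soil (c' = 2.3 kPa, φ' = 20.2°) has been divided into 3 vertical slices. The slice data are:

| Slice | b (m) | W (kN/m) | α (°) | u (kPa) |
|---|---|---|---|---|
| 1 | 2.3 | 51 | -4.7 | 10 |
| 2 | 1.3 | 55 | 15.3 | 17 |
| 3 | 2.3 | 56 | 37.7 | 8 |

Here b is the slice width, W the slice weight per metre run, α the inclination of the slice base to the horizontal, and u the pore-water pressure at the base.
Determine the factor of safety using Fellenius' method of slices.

FS = 0.99

Ordinary method of slices: FS = Σ[c'·Δl_i + (W_i cosα_i − u_i·Δl_i)·tanφ'] / Σ W_i sinα_i, with Δl_i = b_i / cosα_i.
Slice 1: Δl = 2.3/cos(-4.7°) = 2.308 m; N'_1 = 51·cos(-4.7°) − 10·2.308 = 27.8; c'Δl = 5.31; W sinα = -4.2
Slice 2: Δl = 1.3/cos15.3° = 1.348 m; N'_2 = 55·cos15.3° − 17·1.348 = 30.1; c'Δl = 3.10; W sinα = 14.5
Slice 3: Δl = 2.3/cos37.7° = 2.907 m; N'_3 = 56·cos37.7° − 8·2.907 = 21.1; c'Δl = 6.69; W sinα = 34.2
Σc'Δl = 15.1 kN/m; ΣN' = 78.9 kN/m; ΣW sinα = 44.6 kN/m
Resisting = 15.1 + 78.9·tan20.2° = 15.1 + 29.0 = 44.1 kN/m
FS = 44.1 / 44.6 = 0.990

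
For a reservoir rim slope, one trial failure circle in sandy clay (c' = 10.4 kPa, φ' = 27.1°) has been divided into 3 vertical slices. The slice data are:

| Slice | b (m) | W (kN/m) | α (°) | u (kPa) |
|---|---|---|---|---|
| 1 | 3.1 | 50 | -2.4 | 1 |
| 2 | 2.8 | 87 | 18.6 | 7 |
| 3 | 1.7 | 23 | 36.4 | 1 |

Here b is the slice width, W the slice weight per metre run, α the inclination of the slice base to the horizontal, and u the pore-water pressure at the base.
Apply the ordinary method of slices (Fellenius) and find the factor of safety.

Ordinary method of slices: FS = Σ[c'·Δl_i + (W_i cosα_i − u_i·Δl_i)·tanφ'] / Σ W_i sinα_i, with Δl_i = b_i / cosα_i.
Slice 1: Δl = 3.1/cos(-2.4°) = 3.103 m; N'_1 = 50·cos(-2.4°) − 1·3.103 = 46.9; c'Δl = 32.27; W sinα = -2.1
Slice 2: Δl = 2.8/cos18.6° = 2.954 m; N'_2 = 87·cos18.6° − 7·2.954 = 61.8; c'Δl = 30.72; W sinα = 27.7
Slice 3: Δl = 1.7/cos36.4° = 2.112 m; N'_3 = 23·cos36.4° − 1·2.112 = 16.4; c'Δl = 21.97; W sinα = 13.6
Σc'Δl = 85.0 kN/m; ΣN' = 125.0 kN/m; ΣW sinα = 39.3 kN/m
Resisting = 85.0 + 125.0·tan27.1° = 85.0 + 64.0 = 148.9 kN/m
FS = 148.9 / 39.3 = 3.789

FS = 3.79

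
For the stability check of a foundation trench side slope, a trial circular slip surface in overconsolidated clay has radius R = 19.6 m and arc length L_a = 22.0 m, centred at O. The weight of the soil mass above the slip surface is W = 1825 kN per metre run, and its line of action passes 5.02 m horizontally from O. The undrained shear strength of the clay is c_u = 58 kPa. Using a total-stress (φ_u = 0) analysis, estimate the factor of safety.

Taking moments about the centre O, the resisting moment is provided by the undrained shear strength acting along the arc:
M_R = c_u·L_a·R = 58·22.00·19.6 = 25009.6 kN·m/m
M_D = W·d = 1825·5.02 = 9161.5 kN·m/m
FS = M_R / M_D = 25009.6 / 9161.5 = 2.730

FS = 2.73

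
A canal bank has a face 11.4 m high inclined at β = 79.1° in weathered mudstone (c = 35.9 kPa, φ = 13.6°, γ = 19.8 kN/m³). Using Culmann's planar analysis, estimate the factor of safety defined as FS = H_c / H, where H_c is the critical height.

FS = 1.04

H_c = (4c/γ) · sinβ cosφ / [1 − cos(β − φ)]
    = (4·35.9/19.8) · sin79.1°·cos13.6° / [1 − cos65.5°]
    = 7.253 · 0.9544 / 0.5853 = 11.83 m
FS = H_c / H = 11.83 / 11.4 = 1.037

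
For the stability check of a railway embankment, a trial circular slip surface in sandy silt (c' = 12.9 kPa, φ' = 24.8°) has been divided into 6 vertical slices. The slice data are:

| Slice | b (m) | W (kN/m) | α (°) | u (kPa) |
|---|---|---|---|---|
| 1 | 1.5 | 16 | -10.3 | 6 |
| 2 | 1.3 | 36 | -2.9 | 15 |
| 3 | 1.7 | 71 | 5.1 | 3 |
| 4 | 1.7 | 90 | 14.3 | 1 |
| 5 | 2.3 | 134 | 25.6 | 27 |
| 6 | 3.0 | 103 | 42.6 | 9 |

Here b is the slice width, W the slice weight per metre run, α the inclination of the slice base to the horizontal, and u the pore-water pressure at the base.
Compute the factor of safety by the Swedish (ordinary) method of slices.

FS = 1.91

Ordinary method of slices: FS = Σ[c'·Δl_i + (W_i cosα_i − u_i·Δl_i)·tanφ'] / Σ W_i sinα_i, with Δl_i = b_i / cosα_i.
Slice 1: Δl = 1.5/cos(-10.3°) = 1.525 m; N'_1 = 16·cos(-10.3°) − 6·1.525 = 6.6; c'Δl = 19.67; W sinα = -2.9
Slice 2: Δl = 1.3/cos(-2.9°) = 1.302 m; N'_2 = 36·cos(-2.9°) − 15·1.302 = 16.4; c'Δl = 16.79; W sinα = -1.8
Slice 3: Δl = 1.7/cos5.1° = 1.707 m; N'_3 = 71·cos5.1° − 3·1.707 = 65.6; c'Δl = 22.02; W sinα = 6.3
Slice 4: Δl = 1.7/cos14.3° = 1.754 m; N'_4 = 90·cos14.3° − 1·1.754 = 85.5; c'Δl = 22.63; W sinα = 22.2
Slice 5: Δl = 2.3/cos25.6° = 2.550 m; N'_5 = 134·cos25.6° − 27·2.550 = 52.0; c'Δl = 32.90; W sinα = 57.9
Slice 6: Δl = 3.0/cos42.6° = 4.076 m; N'_6 = 103·cos42.6° − 9·4.076 = 39.1; c'Δl = 52.57; W sinα = 69.7
Σc'Δl = 166.6 kN/m; ΣN' = 265.2 kN/m; ΣW sinα = 151.5 kN/m
Resisting = 166.6 + 265.2·tan24.8° = 166.6 + 122.5 = 289.1 kN/m
FS = 289.1 / 151.5 = 1.909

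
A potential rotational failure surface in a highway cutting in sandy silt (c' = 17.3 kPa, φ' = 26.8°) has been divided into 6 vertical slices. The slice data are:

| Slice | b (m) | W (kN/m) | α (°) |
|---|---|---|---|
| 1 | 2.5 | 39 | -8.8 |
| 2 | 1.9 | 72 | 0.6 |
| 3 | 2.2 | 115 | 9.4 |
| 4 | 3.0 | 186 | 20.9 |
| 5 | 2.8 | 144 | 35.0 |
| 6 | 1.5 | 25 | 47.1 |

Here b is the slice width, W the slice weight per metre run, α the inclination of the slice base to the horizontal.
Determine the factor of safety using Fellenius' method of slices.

FS = 2.97

Ordinary method of slices: FS = Σ[c'·Δl_i + (W_i cosα_i)·tanφ'] / Σ W_i sinα_i, with Δl_i = b_i / cosα_i.
Slice 1: Δl = 2.5/cos(-8.8°) = 2.530 m; N'_1 = 39·cos(-8.8°) = 38.5; c'Δl = 43.77; W sinα = -6.0
Slice 2: Δl = 1.9/cos0.6° = 1.900 m; N'_2 = 72·cos0.6° = 72.0; c'Δl = 32.87; W sinα = 0.8
Slice 3: Δl = 2.2/cos9.4° = 2.230 m; N'_3 = 115·cos9.4° = 113.5; c'Δl = 38.58; W sinα = 18.8
Slice 4: Δl = 3.0/cos20.9° = 3.211 m; N'_4 = 186·cos20.9° = 173.8; c'Δl = 55.56; W sinα = 66.4
Slice 5: Δl = 2.8/cos35.0° = 3.418 m; N'_5 = 144·cos35.0° = 118.0; c'Δl = 59.13; W sinα = 82.6
Slice 6: Δl = 1.5/cos47.1° = 2.204 m; N'_6 = 25·cos47.1° = 17.0; c'Δl = 38.12; W sinα = 18.3
Σc'Δl = 268.0 kN/m; ΣN' = 532.7 kN/m; ΣW sinα = 180.8 kN/m
Resisting = 268.0 + 532.7·tan26.8° = 268.0 + 269.1 = 537.1 kN/m
FS = 537.1 / 180.8 = 2.970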